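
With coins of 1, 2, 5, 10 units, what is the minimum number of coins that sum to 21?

Use the largest denomination that fits, subtract, and repeat.
21 − 2×10→1 − 1×1→0
Total coins = 2 + 1 = 3

3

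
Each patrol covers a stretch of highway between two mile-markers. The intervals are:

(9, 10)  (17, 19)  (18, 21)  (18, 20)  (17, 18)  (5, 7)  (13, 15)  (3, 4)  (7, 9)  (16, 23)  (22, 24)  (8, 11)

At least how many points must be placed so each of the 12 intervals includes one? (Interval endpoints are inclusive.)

6

Process intervals by earliest right end; each time one isn't hit yet, stab at its right endpoint.
By right end: [3,4]  [5,7]  [7,9]  [9,10]  [8,11]  [13,15]  [17,18]  [17,19]  [18,20]  [18,21]  [16,23]  [22,24]
[3,4] uncovered → point at 4; [5,7] uncovered → point at 7; [9,10] uncovered → point at 10; [13,15] uncovered → point at 15; [17,18] uncovered → point at 18; [22,24] uncovered → point at 24.
Points: 4, 7, 10, 15, 18, 24 (6 total).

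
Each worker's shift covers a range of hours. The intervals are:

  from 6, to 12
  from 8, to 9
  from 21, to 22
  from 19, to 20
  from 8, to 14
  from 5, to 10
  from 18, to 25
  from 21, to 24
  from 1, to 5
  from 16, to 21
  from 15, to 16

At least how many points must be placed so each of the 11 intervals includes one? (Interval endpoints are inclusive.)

5

Sort by right endpoint; whenever an interval is uncovered, place a point at its right end.
Sorted: [1,5] [8,9] [5,10] [6,12] [8,14] [15,16] [19,20] [16,21] [21,22] [21,24] [18,25]
{[1,5]} hit by 5; {[8,9],[5,10],[6,12],[8,14]} hit by 9; {[15,16]} hit by 16; {[19,20],[16,21]} hit by 20; {[21,22],[21,24],[18,25]} hit by 22.
Points: 5, 9, 16, 20, 22 (5 total).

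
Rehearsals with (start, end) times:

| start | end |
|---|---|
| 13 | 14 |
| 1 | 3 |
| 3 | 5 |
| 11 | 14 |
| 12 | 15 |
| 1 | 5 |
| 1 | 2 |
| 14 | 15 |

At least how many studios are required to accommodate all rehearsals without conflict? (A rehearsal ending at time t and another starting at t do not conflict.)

3

starts: [1, 1, 1, 3, 11, 12, 13, 14]
ends:   [2, 3, 5, 5, 14, 14, 15, 15]
s1→1 s1→2 s1→3  — peak 3.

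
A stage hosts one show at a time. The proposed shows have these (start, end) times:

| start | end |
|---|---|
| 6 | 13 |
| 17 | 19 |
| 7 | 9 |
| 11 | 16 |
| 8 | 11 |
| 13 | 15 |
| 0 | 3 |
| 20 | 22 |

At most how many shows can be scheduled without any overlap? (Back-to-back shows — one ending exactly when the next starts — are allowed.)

5

Sort by end time and greedily take each interval whose start is ≥ the last chosen end.
Sorted by end: (0,3)  (7,9)  (8,11)  (6,13)  (13,15)  (11,16)  (17,19)  (20,22)
take (0,3); take (7,9); skip (6,13); take (13,15); take (17,19); take (20,22).
Selected 5 shows.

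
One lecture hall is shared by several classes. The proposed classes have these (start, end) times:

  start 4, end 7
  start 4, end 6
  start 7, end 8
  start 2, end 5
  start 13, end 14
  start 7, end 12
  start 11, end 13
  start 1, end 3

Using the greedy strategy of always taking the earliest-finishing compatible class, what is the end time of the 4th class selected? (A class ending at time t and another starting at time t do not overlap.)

13

Sorted by end: (1,3)  (2,5)  (4,6)  (4,7)  (7,8)  (7,12)  (11,13)  (13,14)
take (1,3); take (4,6); take (7,8); take (11,13); take (13,14).
Selected: (1,3) (4,6) (7,8) (11,13) (13,14)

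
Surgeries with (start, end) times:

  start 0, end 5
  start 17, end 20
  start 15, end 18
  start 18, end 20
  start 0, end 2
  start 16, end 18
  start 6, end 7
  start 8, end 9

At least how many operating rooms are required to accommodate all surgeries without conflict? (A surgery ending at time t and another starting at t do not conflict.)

3

The answer is the maximum number of intervals overlapping at any instant.
Events (time:±→running): 0:+→1 0:+→2 2:-→1 5:-→0 6:+→1 7:-→0 8:+→1 9:-→0 15:+→1 16:+→2 17:+→3 … peak 3.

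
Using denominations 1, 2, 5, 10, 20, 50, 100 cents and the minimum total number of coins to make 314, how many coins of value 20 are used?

314 − 3×100→14 − 1×10→4 − 2×2→0
Count of 20: 0

0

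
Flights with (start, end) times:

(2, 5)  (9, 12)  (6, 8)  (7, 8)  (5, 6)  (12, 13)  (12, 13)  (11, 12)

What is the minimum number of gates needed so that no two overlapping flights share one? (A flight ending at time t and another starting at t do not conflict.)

2

Count concurrent intervals with a sweep; the peak is the room count.
Events (time:±→running): 2:+→1 5:-→0 5:+→1 6:-→0 6:+→1 7:+→2 … peak 2.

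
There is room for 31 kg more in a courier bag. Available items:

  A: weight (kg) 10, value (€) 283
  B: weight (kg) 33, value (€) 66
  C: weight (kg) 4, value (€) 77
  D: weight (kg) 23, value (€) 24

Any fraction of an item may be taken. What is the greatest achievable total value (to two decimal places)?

Sort by value per unit weight and fill in that order.
Ratios (sorted): A 28.30, C 19.25, B 2.00, D 1.04
take A (10 @ 283); take C (4 @ 77); take 17/33 of B → 34.00. Capacity used 31/31.
Total value = 394.00

394.00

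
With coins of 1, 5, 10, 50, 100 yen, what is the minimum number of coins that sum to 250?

3

Use the largest denomination that fits, subtract, and repeat.
250 = 2×100 + 1×50
Total coins = 2 + 1 = 3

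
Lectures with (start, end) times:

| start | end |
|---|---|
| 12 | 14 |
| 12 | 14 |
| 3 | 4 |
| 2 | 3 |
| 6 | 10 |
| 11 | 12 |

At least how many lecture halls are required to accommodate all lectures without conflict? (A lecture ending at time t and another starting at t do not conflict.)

Events (time:±→running): 2:+→1 3:-→0 3:+→1 4:-→0 6:+→1 10:-→0 11:+→1 12:-→0 12:+→1 12:+→2 … peak 2.

2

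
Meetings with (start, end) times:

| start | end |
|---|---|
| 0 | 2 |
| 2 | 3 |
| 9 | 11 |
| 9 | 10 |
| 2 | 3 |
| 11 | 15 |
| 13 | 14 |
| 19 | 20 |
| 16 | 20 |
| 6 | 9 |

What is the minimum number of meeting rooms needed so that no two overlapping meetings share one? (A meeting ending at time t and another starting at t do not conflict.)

2

Count concurrent intervals with a sweep; the peak is the room count.
Events (time:±→running): 0:+→1 2:-→0 2:+→1 2:+→2 … peak 2.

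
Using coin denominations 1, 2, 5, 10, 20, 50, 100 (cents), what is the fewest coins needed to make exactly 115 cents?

Use the largest denomination that fits, subtract, and repeat.
115 − 1×100→15 − 1×10→5 − 1×5→0
Total coins = 1 + 1 + 1 = 3

3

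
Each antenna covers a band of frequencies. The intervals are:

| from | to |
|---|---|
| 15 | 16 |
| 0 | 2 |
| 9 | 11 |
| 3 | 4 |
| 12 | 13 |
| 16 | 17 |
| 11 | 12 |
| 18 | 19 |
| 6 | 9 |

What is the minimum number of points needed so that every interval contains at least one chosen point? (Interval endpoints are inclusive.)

6

Sort by right endpoint; whenever an interval is uncovered, place a point at its right end.
Sorted: [0,2] [3,4] [6,9] [9,11] [11,12] [12,13] [15,16] [16,17] [18,19]
{[0,2]} hit by 2; {[3,4]} hit by 4; {[6,9],[9,11]} hit by 9; {[11,12],[12,13]} hit by 12; {[15,16],[16,17]} hit by 16; {[18,19]} hit by 19.
Points: 2, 4, 9, 12, 16, 19 (6 total).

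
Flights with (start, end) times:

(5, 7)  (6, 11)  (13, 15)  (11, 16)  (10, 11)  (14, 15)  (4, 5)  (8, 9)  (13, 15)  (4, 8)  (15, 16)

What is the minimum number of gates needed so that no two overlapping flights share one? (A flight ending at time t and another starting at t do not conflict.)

4

starts: [4, 4, 5, 6, 8, 10, 11, 13, 13, 14, 15]
ends:   [5, 7, 8, 9, 11, 11, 15, 15, 15, 16, 16]
s4→1 s4→2 e5→1 s5→2 s6→3 e7→2 e8→1 s8→2 e9→1 s10→2 e11→1 e11→0 s11→1 s13→2 s13→3 s14→4  — peak 4.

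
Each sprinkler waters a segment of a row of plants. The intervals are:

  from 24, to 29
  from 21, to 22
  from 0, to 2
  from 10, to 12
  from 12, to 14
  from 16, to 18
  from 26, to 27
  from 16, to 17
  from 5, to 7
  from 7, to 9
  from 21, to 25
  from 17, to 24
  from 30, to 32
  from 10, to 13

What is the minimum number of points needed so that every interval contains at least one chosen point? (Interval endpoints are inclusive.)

Sort by right endpoint; whenever an interval is uncovered, place a point at its right end.
Sorted: [0,2] [5,7] [7,9] [10,12] [10,13] [12,14] [16,17] [16,18] [21,22] [17,24] [21,25] [26,27] [24,29] [30,32]
{[0,2]} hit by 2; {[5,7],[7,9]} hit by 7; {[10,12],[10,13],[12,14]} hit by 12; {[16,17],[16,18]} hit by 17; {[21,22],[17,24],[21,25]} hit by 22; {[26,27],[24,29]} hit by 27; {[30,32]} hit by 32.
Points: 2, 7, 12, 17, 22, 27, 32 (7 total).

7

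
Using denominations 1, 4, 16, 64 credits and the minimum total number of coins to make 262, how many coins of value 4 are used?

Greedy: take as many of the largest coin as possible, then repeat with the remainder.
262 − 4×64→6 − 1×4→2 − 2×1→0
Count of 4: 1

1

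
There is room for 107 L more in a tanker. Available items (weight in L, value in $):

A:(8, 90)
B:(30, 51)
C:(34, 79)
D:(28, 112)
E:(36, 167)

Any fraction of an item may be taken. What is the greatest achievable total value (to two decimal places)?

Greedy by value/weight ratio, highest first.
Ratios (sorted): A 11.25, E 4.64, D 4.00, C 2.32, B 1.70
take A (8 @ 90); take E (36 @ 167); take D (28 @ 112); take C (34 @ 79); take 1/30 of B → 1.70. Capacity used 107/107.
Total value = 449.70

449.70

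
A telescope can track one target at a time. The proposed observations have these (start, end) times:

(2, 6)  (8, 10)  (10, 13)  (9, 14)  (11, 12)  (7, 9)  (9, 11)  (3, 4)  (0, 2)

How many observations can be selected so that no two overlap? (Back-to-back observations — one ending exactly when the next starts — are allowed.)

Greedy by earliest finish: after sorting by end time, pick each interval compatible with the last pick.
By end time: (0,2), (3,4), (2,6), (7,9), (8,10), (9,11), (11,12), (10,13), (9,14).
Pick (0,2); next start ≥ 2 → (3,4); next start ≥ 4 → (7,9); next start ≥ 9 → (9,11); next start ≥ 11 → (11,12).
Selected 5 observations.

5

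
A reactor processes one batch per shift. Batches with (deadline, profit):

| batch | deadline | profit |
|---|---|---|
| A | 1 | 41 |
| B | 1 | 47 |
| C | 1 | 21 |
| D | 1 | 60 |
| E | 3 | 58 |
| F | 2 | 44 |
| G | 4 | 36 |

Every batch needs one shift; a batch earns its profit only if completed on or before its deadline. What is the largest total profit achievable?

Profit order: D=60 E=58 B=47 F=44 A=41 G=36 C=21
Assign: D→slot 1, E→slot 3, B skipped, F→slot 2, A skipped, G→slot 4, C skipped.
Slots: [1:D] [2:F] [3:E] [4:G]
Profit = 60 + 44 + 58 + 36 = 198

198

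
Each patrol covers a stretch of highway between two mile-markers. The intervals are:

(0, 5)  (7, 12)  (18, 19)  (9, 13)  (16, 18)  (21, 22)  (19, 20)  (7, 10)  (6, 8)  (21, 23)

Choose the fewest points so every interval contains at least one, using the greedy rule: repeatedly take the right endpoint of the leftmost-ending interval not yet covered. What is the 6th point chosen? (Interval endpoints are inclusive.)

By right end: [0,5]  [6,8]  [7,10]  [7,12]  [9,13]  [16,18]  [18,19]  [19,20]  [21,22]  [21,23]
[0,5] uncovered → point at 5; [6,8] uncovered → point at 8; [9,13] uncovered → point at 13; [16,18] uncovered → point at 18; [19,20] uncovered → point at 20; [21,22] uncovered → point at 22.
Points: 5, 8, 13, 18, 20, 22 (6 total).

22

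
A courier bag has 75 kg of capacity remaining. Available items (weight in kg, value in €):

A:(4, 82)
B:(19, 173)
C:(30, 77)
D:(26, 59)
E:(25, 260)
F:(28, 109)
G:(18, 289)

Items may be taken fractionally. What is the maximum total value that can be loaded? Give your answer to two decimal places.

839.04

Greedy by value/weight ratio, highest first.
Order: A (82/4=20.50) > G (289/18=16.06) > E (260/25=10.40) > B (173/19=9.11) > F (109/28=3.89) > C (77/30=2.57) > D (59/26=2.27)
Fill: take A (4 @ 82) → take G (18 @ 289) → take E (25 @ 260) → take B (19 @ 173) → take 9/28 of F → 35.04; 75/75 used.
Total value = 839.04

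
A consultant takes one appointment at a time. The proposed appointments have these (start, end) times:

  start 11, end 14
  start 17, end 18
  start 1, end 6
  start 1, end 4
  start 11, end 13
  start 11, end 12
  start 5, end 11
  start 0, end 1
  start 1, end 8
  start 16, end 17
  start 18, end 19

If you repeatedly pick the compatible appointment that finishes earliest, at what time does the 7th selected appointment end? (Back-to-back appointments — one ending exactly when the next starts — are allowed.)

Sort by end time and greedily take each interval whose start is ≥ the last chosen end.
Sorted by end: (0,1)  (1,4)  (1,6)  (1,8)  (5,11)  (11,12)  (11,13)  (11,14)  (16,17)  (17,18)  (18,19)
take (0,1); take (1,4); skip (1,8); take (5,11); take (11,12); take (16,17); take (17,18); take (18,19).
Selected: (0,1) (1,4) (5,11) (11,12) (16,17) (17,18) (18,19)

19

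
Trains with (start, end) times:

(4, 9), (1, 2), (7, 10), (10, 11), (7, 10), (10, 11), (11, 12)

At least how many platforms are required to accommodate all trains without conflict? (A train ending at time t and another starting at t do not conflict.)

The answer is the maximum number of intervals overlapping at any instant.
starts: [1, 4, 7, 7, 10, 10, 11]
ends:   [2, 9, 10, 10, 11, 11, 12]
s1→1 e2→0 s4→1 s7→2 s7→3  — peak 3.

3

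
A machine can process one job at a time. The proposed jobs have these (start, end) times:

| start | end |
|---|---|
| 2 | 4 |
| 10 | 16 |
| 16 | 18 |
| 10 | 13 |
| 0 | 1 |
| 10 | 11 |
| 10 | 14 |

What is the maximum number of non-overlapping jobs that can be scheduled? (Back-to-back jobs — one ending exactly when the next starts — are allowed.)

4

Greedy by earliest finish: after sorting by end time, pick each interval compatible with the last pick.
Sorted by end: (0,1)  (2,4)  (10,11)  (10,13)  (10,14)  (10,16)  (16,18)
take (0,1); take (2,4); take (10,11); skip (10,16); take (16,18).
Selected 4 jobs.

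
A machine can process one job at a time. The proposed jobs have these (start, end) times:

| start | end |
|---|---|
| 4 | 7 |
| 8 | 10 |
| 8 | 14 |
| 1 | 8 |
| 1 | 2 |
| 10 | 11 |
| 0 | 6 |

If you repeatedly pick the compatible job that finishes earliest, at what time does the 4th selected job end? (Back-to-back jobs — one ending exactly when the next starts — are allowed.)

11

Sort by end time and greedily take each interval whose start is ≥ the last chosen end.
Sorted by end: (1,2)  (0,6)  (4,7)  (1,8)  (8,10)  (10,11)  (8,14)
take (1,2); skip (0,6); take (4,7); skip (1,8); take (8,10); take (10,11).
Selected: (1,2) (4,7) (8,10) (10,11)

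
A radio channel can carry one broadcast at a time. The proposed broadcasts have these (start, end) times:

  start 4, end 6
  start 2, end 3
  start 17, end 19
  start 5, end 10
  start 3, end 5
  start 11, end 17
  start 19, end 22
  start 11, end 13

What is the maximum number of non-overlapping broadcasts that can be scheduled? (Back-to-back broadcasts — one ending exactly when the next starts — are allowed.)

6

Sorted by end: (2,3)  (3,5)  (4,6)  (5,10)  (11,13)  (11,17)  (17,19)  (19,22)
take (2,3); take (3,5); take (5,10); take (11,13); take (17,19); take (19,22).
Selected 6 broadcasts.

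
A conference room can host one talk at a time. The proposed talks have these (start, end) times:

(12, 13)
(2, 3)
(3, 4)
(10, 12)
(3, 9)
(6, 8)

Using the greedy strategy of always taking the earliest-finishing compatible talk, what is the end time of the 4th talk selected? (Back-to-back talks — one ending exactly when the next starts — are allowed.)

12

Sort by end time and greedily take each interval whose start is ≥ the last chosen end.
By end time: (2,3), (3,4), (6,8), (3,9), (10,12), (12,13).
Pick (2,3); next start ≥ 3 → (3,4); next start ≥ 4 → (6,8); next start ≥ 8 → (10,12); next start ≥ 12 → (12,13).
Selected: (2,3) (3,4) (6,8) (10,12) (12,13)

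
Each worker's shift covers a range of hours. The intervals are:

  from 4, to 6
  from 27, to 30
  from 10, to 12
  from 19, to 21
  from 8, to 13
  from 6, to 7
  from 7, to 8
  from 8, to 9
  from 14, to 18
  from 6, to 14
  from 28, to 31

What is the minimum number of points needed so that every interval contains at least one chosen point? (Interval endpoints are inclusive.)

Sort by right endpoint; whenever an interval is uncovered, place a point at its right end.
By right end: [4,6]  [6,7]  [7,8]  [8,9]  [10,12]  [8,13]  [6,14]  [14,18]  [19,21]  [27,30]  [28,31]
[4,6] uncovered → point at 6; [7,8] uncovered → point at 8; [10,12] uncovered → point at 12; [14,18] uncovered → point at 18; [19,21] uncovered → point at 21; [27,30] uncovered → point at 30.
Points: 6, 8, 12, 18, 21, 30 (6 total).

6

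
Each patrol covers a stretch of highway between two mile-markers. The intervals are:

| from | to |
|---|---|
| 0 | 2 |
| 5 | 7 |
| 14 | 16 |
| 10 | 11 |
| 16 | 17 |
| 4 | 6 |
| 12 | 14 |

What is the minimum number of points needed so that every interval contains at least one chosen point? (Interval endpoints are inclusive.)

Process intervals by earliest right end; each time one isn't hit yet, stab at its right endpoint.
By right end: [0,2]  [4,6]  [5,7]  [10,11]  [12,14]  [14,16]  [16,17]
[0,2] uncovered → point at 2; [4,6] uncovered → point at 6; [10,11] uncovered → point at 11; [12,14] uncovered → point at 14; [16,17] uncovered → point at 17.
Points: 2, 6, 11, 14, 17 (5 total).

5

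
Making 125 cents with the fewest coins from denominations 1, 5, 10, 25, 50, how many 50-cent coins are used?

125 − 2×50→25 − 1×25→0
Count of 50: 2

2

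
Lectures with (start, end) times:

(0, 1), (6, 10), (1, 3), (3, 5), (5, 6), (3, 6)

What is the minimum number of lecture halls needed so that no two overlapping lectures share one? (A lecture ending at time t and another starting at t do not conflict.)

2

Events (time:±→running): 0:+→1 1:-→0 1:+→1 3:-→0 3:+→1 3:+→2 … peak 2.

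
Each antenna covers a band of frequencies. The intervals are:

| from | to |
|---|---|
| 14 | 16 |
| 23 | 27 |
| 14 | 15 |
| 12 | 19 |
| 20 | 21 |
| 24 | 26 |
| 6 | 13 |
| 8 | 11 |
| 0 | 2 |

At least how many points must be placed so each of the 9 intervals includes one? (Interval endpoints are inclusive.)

Sorted: [0,2] [8,11] [6,13] [14,15] [14,16] [12,19] [20,21] [24,26] [23,27]
{[0,2]} hit by 2; {[8,11],[6,13]} hit by 11; {[14,15],[14,16],[12,19]} hit by 15; {[20,21]} hit by 21; {[24,26],[23,27]} hit by 26.
Points: 2, 11, 15, 21, 26 (5 total).

5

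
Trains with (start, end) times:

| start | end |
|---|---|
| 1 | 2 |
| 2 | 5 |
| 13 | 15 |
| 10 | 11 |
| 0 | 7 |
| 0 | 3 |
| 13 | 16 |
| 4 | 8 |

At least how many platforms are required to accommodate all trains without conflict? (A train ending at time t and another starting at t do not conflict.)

The answer is the maximum number of intervals overlapping at any instant.
Events (time:±→running): 0:+→1 0:+→2 1:+→3 … peak 3.

3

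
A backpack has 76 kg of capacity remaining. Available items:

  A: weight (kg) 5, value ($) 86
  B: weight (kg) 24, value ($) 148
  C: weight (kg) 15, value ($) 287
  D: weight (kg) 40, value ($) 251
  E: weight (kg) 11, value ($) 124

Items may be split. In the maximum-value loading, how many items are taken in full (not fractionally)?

Order: C (287/15=19.13) > A (86/5=17.20) > E (124/11=11.27) > D (251/40=6.28) > B (148/24=6.17)
Fill: take C (15 @ 287) → take A (5 @ 86) → take E (11 @ 124) → take D (40 @ 251) → take 5/24 of B → 30.83; 76/76 used.
4 item(s) taken whole; one partial (take 5/24 of B).

4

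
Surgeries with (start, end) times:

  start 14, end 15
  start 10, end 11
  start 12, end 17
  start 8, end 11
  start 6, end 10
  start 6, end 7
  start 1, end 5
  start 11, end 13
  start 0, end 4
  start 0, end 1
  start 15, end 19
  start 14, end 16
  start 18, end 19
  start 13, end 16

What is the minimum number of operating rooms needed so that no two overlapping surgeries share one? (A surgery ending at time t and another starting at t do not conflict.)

4

Count concurrent intervals with a sweep; the peak is the room count.
starts: [0, 0, 1, 6, 6, 8, 10, 11, 12, 13, 14, 14, 15, 18]
ends:   [1, 4, 5, 7, 10, 11, 11, 13, 15, 16, 16, 17, 19, 19]
s0→1 s0→2 e1→1 s1→2 e4→1 e5→0 s6→1 s6→2 e7→1 s8→2 e10→1 s10→2 e11→1 e11→0 s11→1 s12→2 e13→1 s13→2 s14→3 s14→4  — peak 4.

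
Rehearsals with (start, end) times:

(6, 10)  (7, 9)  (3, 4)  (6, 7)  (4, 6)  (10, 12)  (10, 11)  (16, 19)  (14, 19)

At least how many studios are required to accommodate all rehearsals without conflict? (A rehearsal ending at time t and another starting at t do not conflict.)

starts: [3, 4, 6, 6, 7, 10, 10, 14, 16]
ends:   [4, 6, 7, 9, 10, 11, 12, 19, 19]
s3→1 e4→0 s4→1 e6→0 s6→1 s6→2  — peak 2.

2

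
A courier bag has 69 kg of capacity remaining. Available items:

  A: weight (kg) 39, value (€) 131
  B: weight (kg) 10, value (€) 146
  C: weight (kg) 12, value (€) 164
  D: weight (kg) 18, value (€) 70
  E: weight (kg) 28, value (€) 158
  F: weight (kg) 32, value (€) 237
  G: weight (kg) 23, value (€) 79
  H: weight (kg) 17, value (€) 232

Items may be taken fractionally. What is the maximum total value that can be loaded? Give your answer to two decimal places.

764.19

Sort by value per unit weight and fill in that order.
Ratios (sorted): B 14.60, C 13.67, H 13.65, F 7.41, E 5.64, D 3.89, G 3.43, A 3.36
take B (10 @ 146); take C (12 @ 164); take H (17 @ 232); take 30/32 of F → 222.19. Capacity used 69/69.
Total value = 764.19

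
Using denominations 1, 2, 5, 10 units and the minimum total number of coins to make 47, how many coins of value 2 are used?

Greedy: take as many of the largest coin as possible, then repeat with the remainder.
47 = 4×10 + 1×5 + 1×2
Count of 2: 1

1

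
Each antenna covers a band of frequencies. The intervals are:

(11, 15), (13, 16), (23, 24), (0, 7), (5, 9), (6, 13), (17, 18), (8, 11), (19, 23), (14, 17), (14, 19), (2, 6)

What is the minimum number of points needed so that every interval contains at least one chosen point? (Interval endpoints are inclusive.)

5

Process intervals by earliest right end; each time one isn't hit yet, stab at its right endpoint.
By right end: [2,6]  [0,7]  [5,9]  [8,11]  [6,13]  [11,15]  [13,16]  [14,17]  [17,18]  [14,19]  [19,23]  [23,24]
[2,6] uncovered → point at 6; [8,11] uncovered → point at 11; [13,16] uncovered → point at 16; [17,18] uncovered → point at 18; [19,23] uncovered → point at 23.
Points: 6, 11, 16, 18, 23 (5 total).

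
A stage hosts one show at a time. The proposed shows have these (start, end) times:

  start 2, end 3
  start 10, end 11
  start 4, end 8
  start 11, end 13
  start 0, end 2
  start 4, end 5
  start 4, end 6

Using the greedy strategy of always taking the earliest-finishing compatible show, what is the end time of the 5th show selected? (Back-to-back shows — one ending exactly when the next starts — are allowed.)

Sorted by end: (0,2)  (2,3)  (4,5)  (4,6)  (4,8)  (10,11)  (11,13)
take (0,2); take (2,3); take (4,5); skip (4,6); take (10,11); take (11,13).
Selected: (0,2) (2,3) (4,5) (10,11) (11,13)

13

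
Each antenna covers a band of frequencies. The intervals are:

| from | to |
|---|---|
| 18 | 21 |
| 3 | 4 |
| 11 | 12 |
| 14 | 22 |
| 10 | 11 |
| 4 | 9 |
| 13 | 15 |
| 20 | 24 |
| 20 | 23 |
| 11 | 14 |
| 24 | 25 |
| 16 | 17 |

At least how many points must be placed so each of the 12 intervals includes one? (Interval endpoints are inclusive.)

6

Process intervals by earliest right end; each time one isn't hit yet, stab at its right endpoint.
By right end: [3,4]  [4,9]  [10,11]  [11,12]  [11,14]  [13,15]  [16,17]  [18,21]  [14,22]  [20,23]  [20,24]  [24,25]
[3,4] uncovered → point at 4; [10,11] uncovered → point at 11; [13,15] uncovered → point at 15; [16,17] uncovered → point at 17; [18,21] uncovered → point at 21; [24,25] uncovered → point at 25.
Points: 4, 11, 15, 17, 21, 25 (6 total).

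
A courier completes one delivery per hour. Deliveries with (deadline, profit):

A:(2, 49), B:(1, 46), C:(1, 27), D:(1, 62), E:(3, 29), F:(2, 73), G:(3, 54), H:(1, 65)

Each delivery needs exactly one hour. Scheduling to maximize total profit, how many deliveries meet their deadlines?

Take jobs in profit order; each goes to the latest open slot no later than its deadline.
By profit: F(d2,73), H(d1,65), D(d1,62), G(d3,54), A(d2,49), B(d1,46), E(d3,29), C(d1,27)
F→slot 2; H→slot 1; D skipped; G→slot 3; A skipped; B skipped; E skipped; C skipped.
3 of 8 scheduled.

3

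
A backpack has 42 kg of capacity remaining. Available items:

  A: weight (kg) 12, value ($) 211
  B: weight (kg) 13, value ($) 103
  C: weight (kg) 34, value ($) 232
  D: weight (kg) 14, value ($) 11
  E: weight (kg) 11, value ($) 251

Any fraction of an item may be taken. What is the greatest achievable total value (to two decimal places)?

Greedy by value/weight ratio, highest first.
Order: E (251/11=22.82) > A (211/12=17.58) > B (103/13=7.92) > C (232/34=6.82) > D (11/14=0.79)
Fill: take E (11 @ 251) → take A (12 @ 211) → take B (13 @ 103) → take 6/34 of C → 40.94; 42/42 used.
Total value = 605.94

605.94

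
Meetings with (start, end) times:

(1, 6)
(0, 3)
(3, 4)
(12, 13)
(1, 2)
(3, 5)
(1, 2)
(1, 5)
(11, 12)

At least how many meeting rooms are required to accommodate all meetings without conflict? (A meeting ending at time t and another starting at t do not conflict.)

5

Count concurrent intervals with a sweep; the peak is the room count.
Events (time:±→running): 0:+→1 1:+→2 1:+→3 1:+→4 1:+→5 … peak 5.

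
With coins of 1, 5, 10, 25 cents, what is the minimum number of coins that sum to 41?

4

Use the largest denomination that fits, subtract, and repeat.
41 − 1×25→16 − 1×10→6 − 1×5→1 − 1×1→0
Total coins = 1 + 1 + 1 + 1 = 4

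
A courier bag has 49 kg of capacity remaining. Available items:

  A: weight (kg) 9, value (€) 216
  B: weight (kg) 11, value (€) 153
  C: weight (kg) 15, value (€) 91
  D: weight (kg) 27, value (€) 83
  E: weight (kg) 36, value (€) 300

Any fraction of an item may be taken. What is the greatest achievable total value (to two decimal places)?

610.67

Sort by value per unit weight and fill in that order.
Ratios (sorted): A 24.00, B 13.91, E 8.33, C 6.07, D 3.07
take A (9 @ 216); take B (11 @ 153); take 29/36 of E → 241.67. Capacity used 49/49.
Total value = 610.67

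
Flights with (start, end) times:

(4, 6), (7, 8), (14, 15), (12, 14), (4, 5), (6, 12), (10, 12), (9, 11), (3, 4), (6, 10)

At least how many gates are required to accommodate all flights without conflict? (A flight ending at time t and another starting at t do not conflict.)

3

Events (time:±→running): 3:+→1 4:-→0 4:+→1 4:+→2 5:-→1 6:-→0 6:+→1 6:+→2 7:+→3 … peak 3.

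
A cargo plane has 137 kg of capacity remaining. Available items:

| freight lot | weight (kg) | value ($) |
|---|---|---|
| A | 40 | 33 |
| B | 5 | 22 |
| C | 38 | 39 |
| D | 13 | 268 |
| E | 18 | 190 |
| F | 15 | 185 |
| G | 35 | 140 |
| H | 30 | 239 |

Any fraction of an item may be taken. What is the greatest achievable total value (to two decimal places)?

Ratios (sorted): D 20.62, F 12.33, E 10.56, H 7.97, B 4.40, G 4.00, C 1.03, A 0.82
take D (13 @ 268); take F (15 @ 185); take E (18 @ 190); take H (30 @ 239); take B (5 @ 22); take G (35 @ 140); take 21/38 of C → 21.55. Capacity used 137/137.
Total value = 1065.55

1065.55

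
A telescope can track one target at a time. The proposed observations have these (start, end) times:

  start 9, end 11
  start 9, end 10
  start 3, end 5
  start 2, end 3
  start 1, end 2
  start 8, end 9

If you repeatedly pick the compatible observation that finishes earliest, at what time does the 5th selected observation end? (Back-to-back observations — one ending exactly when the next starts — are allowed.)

Greedy by earliest finish: after sorting by end time, pick each interval compatible with the last pick.
Sorted by end: (1,2)  (2,3)  (3,5)  (8,9)  (9,10)  (9,11)
take (1,2); take (2,3); take (3,5); take (8,9); take (9,10); skip (9,11).
Selected: (1,2) (2,3) (3,5) (8,9) (9,10)

10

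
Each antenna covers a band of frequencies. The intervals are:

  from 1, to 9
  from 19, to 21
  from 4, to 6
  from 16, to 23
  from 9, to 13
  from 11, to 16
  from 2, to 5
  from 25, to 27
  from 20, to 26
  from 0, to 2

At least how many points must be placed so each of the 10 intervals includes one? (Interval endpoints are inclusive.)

Process intervals by earliest right end; each time one isn't hit yet, stab at its right endpoint.
By right end: [0,2]  [2,5]  [4,6]  [1,9]  [9,13]  [11,16]  [19,21]  [16,23]  [20,26]  [25,27]
[0,2] uncovered → point at 2; [4,6] uncovered → point at 6; [9,13] uncovered → point at 13; [19,21] uncovered → point at 21; [25,27] uncovered → point at 27.
Points: 2, 6, 13, 21, 27 (5 total).

5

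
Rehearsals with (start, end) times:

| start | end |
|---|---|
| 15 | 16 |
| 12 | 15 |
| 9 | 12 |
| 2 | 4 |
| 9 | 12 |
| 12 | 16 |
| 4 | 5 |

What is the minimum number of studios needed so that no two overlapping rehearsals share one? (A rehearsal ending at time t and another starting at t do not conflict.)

2

The answer is the maximum number of intervals overlapping at any instant.
starts: [2, 4, 9, 9, 12, 12, 15]
ends:   [4, 5, 12, 12, 15, 16, 16]
s2→1 e4→0 s4→1 e5→0 s9→1 s9→2  — peak 2.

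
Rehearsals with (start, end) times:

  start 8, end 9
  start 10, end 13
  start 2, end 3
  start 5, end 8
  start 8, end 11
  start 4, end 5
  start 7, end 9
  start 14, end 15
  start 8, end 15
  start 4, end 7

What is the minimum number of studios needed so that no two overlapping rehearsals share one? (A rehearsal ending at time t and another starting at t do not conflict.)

starts: [2, 4, 4, 5, 7, 8, 8, 8, 10, 14]
ends:   [3, 5, 7, 8, 9, 9, 11, 13, 15, 15]
s2→1 e3→0 s4→1 s4→2 e5→1 s5→2 e7→1 s7→2 e8→1 s8→2 s8→3 s8→4  — peak 4.

4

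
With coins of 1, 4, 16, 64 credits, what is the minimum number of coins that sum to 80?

2

Greedy: take as many of the largest coin as possible, then repeat with the remainder.
80 − 1×64→16 − 1×16→0
Total coins = 1 + 1 = 2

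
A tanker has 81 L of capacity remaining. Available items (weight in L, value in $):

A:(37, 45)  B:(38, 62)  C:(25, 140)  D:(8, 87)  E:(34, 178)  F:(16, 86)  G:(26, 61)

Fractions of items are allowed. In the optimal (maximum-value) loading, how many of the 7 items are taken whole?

Order: D (87/8=10.88) > C (140/25=5.60) > F (86/16=5.38) > E (178/34=5.24) > G (61/26=2.35) > B (62/38=1.63) > A (45/37=1.22)
Fill: take D (8 @ 87) → take C (25 @ 140) → take F (16 @ 86) → take 32/34 of E → 167.53; 81/81 used.
3 item(s) taken whole; one partial (take 32/34 of E).

3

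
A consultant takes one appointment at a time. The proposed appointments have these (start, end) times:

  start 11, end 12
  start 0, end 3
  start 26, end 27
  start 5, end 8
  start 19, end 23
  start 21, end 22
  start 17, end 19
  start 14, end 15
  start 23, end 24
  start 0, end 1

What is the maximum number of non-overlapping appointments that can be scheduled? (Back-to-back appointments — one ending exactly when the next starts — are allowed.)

8

Sorted by end: (0,1)  (0,3)  (5,8)  (11,12)  (14,15)  (17,19)  (21,22)  (19,23)  (23,24)  (26,27)
take (0,1); skip (0,3); take (5,8); take (11,12); take (14,15); take (17,19); take (21,22); take (23,24); take (26,27).
Selected 8 appointments.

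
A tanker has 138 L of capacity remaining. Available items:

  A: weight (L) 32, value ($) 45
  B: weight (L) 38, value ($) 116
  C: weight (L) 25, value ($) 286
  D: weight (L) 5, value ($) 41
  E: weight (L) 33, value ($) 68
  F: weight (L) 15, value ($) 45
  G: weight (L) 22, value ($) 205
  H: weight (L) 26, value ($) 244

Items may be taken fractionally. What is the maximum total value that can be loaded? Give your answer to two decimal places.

Order: C (286/25=11.44) > H (244/26=9.38) > G (205/22=9.32) > D (41/5=8.20) > B (116/38=3.05) > F (45/15=3.00) > E (68/33=2.06) > A (45/32=1.41)
Fill: take C (25 @ 286) → take H (26 @ 244) → take G (22 @ 205) → take D (5 @ 41) → take B (38 @ 116) → take F (15 @ 45) → take 7/33 of E → 14.42; 138/138 used.
Total value = 951.42

951.42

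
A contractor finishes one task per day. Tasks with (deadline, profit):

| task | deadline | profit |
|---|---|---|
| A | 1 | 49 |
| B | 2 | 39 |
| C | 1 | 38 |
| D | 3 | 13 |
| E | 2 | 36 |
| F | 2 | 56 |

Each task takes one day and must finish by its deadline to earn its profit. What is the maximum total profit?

118

Sort by profit descending; place each in the latest free slot ≤ its deadline.
Profit order: F=56 A=49 B=39 C=38 E=36 D=13
Assign: F→slot 2, A→slot 1, B skipped, C skipped, E skipped, D→slot 3.
Slots: [1:A] [2:F] [3:D]
Profit = 49 + 56 + 13 = 118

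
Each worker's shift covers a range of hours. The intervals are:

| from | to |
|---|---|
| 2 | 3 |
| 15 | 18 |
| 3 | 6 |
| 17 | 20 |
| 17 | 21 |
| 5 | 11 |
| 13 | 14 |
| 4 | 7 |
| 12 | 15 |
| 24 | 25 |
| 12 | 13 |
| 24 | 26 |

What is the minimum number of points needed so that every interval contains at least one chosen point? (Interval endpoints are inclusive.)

By right end: [2,3]  [3,6]  [4,7]  [5,11]  [12,13]  [13,14]  [12,15]  [15,18]  [17,20]  [17,21]  [24,25]  [24,26]
[2,3] uncovered → point at 3; [4,7] uncovered → point at 7; [12,13] uncovered → point at 13; [15,18] uncovered → point at 18; [24,25] uncovered → point at 25.
Points: 3, 7, 13, 18, 25 (5 total).

5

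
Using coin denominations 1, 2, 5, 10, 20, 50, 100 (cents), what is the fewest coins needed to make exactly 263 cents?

6

Use the largest denomination that fits, subtract, and repeat.
263 − 2×100→63 − 1×50→13 − 1×10→3 − 1×2→1 − 1×1→0
Total coins = 2 + 1 + 1 + 1 + 1 = 6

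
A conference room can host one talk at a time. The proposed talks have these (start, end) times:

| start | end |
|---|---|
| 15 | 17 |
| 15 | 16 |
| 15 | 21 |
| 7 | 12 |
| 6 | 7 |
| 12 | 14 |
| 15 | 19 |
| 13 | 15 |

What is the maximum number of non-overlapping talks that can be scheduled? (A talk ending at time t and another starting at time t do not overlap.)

4

Order by finish time; keep every interval that doesn't clash with the previous kept one.
By end time: (6,7), (7,12), (12,14), (13,15), (15,16), (15,17), (15,19), (15,21).
Pick (6,7); next start ≥ 7 → (7,12); next start ≥ 12 → (12,14); next start ≥ 14 → (15,16).
Selected 4 talks.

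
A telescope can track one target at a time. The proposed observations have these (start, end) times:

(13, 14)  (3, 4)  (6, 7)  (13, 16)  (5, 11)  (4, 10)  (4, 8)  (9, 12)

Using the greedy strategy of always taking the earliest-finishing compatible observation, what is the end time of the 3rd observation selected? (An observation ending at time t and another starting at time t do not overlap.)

12

Sorted by end: (3,4)  (6,7)  (4,8)  (4,10)  (5,11)  (9,12)  (13,14)  (13,16)
take (3,4); take (6,7); skip (4,8); take (9,12); take (13,14).
Selected: (3,4) (6,7) (9,12) (13,14)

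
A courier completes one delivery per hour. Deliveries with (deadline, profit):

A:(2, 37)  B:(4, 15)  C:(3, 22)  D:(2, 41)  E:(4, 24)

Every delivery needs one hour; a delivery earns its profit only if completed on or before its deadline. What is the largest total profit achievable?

124

Profit order: D=41 A=37 E=24 C=22 B=15
Assign: D→slot 2, A→slot 1, E→slot 4, C→slot 3, B skipped.
Slots: [1:A] [2:D] [3:C] [4:E]
Profit = 37 + 41 + 22 + 24 = 124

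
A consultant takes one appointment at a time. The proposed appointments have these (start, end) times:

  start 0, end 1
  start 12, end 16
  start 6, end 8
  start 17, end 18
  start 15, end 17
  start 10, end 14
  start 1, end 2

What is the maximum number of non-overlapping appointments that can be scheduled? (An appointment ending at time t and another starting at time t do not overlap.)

6

Greedy by earliest finish: after sorting by end time, pick each interval compatible with the last pick.
By end time: (0,1), (1,2), (6,8), (10,14), (12,16), (15,17), (17,18).
Pick (0,1); next start ≥ 1 → (1,2); next start ≥ 2 → (6,8); next start ≥ 8 → (10,14); next start ≥ 14 → (15,17); next start ≥ 17 → (17,18).
Selected 6 appointments.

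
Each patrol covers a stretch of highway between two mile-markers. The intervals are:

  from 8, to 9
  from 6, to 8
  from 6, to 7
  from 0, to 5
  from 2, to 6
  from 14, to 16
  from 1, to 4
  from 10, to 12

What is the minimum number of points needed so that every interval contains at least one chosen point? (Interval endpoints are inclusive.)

5

Sorted: [1,4] [0,5] [2,6] [6,7] [6,8] [8,9] [10,12] [14,16]
{[1,4],[0,5],[2,6]} hit by 4; {[6,7],[6,8]} hit by 7; {[8,9]} hit by 9; {[10,12]} hit by 12; {[14,16]} hit by 16.
Points: 4, 7, 9, 12, 16 (5 total).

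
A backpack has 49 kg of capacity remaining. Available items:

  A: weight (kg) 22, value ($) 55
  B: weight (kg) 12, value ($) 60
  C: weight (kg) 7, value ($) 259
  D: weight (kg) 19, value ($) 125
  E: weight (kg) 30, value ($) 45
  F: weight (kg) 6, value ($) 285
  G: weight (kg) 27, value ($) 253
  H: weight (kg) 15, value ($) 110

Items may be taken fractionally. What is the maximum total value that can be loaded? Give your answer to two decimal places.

863.00

Sort by value per unit weight and fill in that order.
Order: F (285/6=47.50) > C (259/7=37.00) > G (253/27=9.37) > H (110/15=7.33) > D (125/19=6.58) > B (60/12=5.00) > A (55/22=2.50) > E (45/30=1.50)
Fill: take F (6 @ 285) → take C (7 @ 259) → take G (27 @ 253) → take 9/15 of H → 66.00; 49/49 used.
Total value = 863.00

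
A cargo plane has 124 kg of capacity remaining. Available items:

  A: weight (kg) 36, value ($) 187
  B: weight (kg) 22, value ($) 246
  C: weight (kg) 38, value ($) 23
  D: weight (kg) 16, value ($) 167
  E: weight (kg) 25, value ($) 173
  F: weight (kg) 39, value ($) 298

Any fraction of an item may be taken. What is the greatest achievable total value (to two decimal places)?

998.28

Order: B (246/22=11.18) > D (167/16=10.44) > F (298/39=7.64) > E (173/25=6.92) > A (187/36=5.19) > C (23/38=0.61)
Fill: take B (22 @ 246) → take D (16 @ 167) → take F (39 @ 298) → take E (25 @ 173) → take 22/36 of A → 114.28; 124/124 used.
Total value = 998.28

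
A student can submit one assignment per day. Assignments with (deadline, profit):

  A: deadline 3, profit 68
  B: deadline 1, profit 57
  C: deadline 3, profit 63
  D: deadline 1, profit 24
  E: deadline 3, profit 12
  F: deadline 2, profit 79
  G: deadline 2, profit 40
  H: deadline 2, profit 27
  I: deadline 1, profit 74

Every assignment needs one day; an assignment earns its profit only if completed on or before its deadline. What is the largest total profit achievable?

221

Sort by profit descending; place each in the latest free slot ≤ its deadline.
By profit: F(d2,79), I(d1,74), A(d3,68), C(d3,63), B(d1,57), G(d2,40), H(d2,27), D(d1,24), E(d3,12)
F→slot 2; I→slot 1; A→slot 3; C skipped; B skipped; G skipped; H skipped; D skipped; E skipped.
Profit = 74 + 79 + 68 = 221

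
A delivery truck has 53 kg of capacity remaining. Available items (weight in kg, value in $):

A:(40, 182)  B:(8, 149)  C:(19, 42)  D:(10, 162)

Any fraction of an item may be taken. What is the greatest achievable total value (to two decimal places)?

470.25

Sort by value per unit weight and fill in that order.
Ratios (sorted): B 18.62, D 16.20, A 4.55, C 2.21
take B (8 @ 149); take D (10 @ 162); take 35/40 of A → 159.25. Capacity used 53/53.
Total value = 470.25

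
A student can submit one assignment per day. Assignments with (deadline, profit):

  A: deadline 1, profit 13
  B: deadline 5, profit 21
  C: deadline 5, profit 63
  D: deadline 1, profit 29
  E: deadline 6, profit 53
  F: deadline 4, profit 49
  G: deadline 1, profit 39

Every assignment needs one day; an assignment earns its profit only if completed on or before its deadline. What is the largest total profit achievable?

Sort by profit descending; place each in the latest free slot ≤ its deadline.
Profit order: C=63 E=53 F=49 G=39 D=29 B=21 A=13
Assign: C→slot 5, E→slot 6, F→slot 4, G→slot 1, D skipped, B→slot 3, A skipped.
Slots: [1:G] [3:B] [4:F] [5:C] [6:E]
Profit = 39 + 21 + 49 + 63 + 53 = 225

225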